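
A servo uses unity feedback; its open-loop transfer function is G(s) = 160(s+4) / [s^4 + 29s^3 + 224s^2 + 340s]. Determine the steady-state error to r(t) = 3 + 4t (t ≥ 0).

Factoring s from the denominator leaves a polynomial with constant term 340, so the system is type 1. Taking each input component in turn:
  • 3: tracked with zero error.
  • 4t: e_ss = 4/K_v with K_v=32/17 → 2.125.
Total e_ss = 2.125.

2.125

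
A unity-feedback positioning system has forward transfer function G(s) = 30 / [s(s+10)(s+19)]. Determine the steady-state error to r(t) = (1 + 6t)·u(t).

G(s) has one factor of s in the denominator, so the system is type 1. Treating each term separately:
  • 1: tracked with zero error.
  • 6t: e_ss = 6/K_v with K_v=3/19 → 38.
Total e_ss = 38.

38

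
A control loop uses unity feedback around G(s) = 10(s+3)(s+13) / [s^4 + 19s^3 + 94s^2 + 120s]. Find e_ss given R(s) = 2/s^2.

8/13

Factoring s from the denominator leaves a polynomial with constant term 120, so the system is type 1.
K_v = lim_{s→0} s·G(s) = 10·3·13 / 120 = 3.25.
e_ss = 2/K_v = 2/3.25 = 8/13.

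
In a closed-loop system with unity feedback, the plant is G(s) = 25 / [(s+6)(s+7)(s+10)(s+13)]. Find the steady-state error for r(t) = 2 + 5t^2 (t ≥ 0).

G(s) has no factors of s in the denominator, so the system is type 0. Treating each term separately:
  • 2: e_ss = 2/(1+K_p) with K_p=5/1092 → 2184/1097.
  • 5t^2: a type-0 system cannot track it, e_ss → ∞.
The unbounded component dominates.

infinity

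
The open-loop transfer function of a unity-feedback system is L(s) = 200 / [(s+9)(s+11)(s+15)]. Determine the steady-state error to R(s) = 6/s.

1782/337

No free integrators in L(s): this is a type 0 system.
K_p = lim_{s→0} L(s) = 200 / (9·11·15) = 40/297.
e_ss = 6/(1 + K_p) = 6/(337/297) = 1782/337.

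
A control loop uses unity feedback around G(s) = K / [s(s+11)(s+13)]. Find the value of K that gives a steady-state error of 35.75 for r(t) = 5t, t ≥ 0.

G(s) has one factor of s in the denominator, so the system is type 1.
K_v = lim_{s→0} s·G(s) = K / (11·13) = (1/143)·K.
e_ss = 5/K_v = 35.75 ⇒ K_v = 20/143 ⇒ K = (20/143)/(1/143) = 20.

20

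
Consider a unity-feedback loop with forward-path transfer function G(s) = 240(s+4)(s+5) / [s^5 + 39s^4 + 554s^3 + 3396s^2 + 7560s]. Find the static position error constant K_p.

infinity

K_p = lim_{s→0} G(s); with 1 pole at the origin the limit diverges, so K_p = ∞.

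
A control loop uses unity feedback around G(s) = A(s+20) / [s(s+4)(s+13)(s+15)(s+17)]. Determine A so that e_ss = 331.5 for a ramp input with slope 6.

12

One free integrator in G(s): this is a type 1 system.
K_v = lim_{s→0} s·G(s) = A·20 / (4·13·15·17) = (1/663)·A.
e_ss = 6/K_v = 331.5 ⇒ K_v = 4/221 ⇒ A = (4/221)/(1/663) = 12.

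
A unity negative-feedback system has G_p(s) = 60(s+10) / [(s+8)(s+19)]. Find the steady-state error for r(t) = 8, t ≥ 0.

System type = 0 (no poles at s=0).
K_p = lim_{s→0} G_p(s) = 60·10 / (8·19) = 75/19.
e_ss = 8/(1 + K_p) = 8/(94/19) = 76/47.

76/47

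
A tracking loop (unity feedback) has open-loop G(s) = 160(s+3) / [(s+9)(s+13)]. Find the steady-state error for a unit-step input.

The open loop has no poles at the origin → type 0 system.
K_p = lim_{s→0} G(s) = 160·3 / (9·13) = 160/39.
e_ss = 1/(1 + K_p) = 1/(199/39) = 39/199.

39/199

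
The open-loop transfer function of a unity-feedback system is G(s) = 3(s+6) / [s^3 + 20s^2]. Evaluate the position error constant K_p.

K_p = lim_{s→0} G(s); with 2 poles at the origin the limit diverges, so K_p = ∞.

infinity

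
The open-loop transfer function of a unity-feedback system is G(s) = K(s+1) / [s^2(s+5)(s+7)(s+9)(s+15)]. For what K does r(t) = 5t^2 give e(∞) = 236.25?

200

Two free integrators in G(s): this is a type 2 system.
K_a = lim_{s→0} s^2·G(s) = K·1 / (5·7·9·15) = (1/4725)·K.
e_ss = 10/K_a = 236.25 ⇒ K_a = 8/189 ⇒ K = (8/189)/(1/4725) = 200.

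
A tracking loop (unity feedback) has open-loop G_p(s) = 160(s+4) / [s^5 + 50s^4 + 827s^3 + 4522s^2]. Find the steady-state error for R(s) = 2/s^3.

Lowest-order denominator term is 4522s^2, so the open loop has 2 poles at the origin → type 2 system.
K_a = lim_{s→0} s^2·G_p(s) = 160·4 / 4522 = 320/2261.
r(t) = t^2 gives R(s) = 2/s^3.
e_ss = 2/K_a = 2/(320/2261) = 2261/160.

2261/160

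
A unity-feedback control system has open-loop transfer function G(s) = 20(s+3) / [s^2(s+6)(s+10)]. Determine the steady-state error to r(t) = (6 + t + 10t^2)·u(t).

The open loop has two poles at the origin → type 2 system. Treating each term separately:
  • 6: tracked with zero error.
  • t: tracked with zero error.
  • 10t^2: e_ss = 20/K_a with K_a=1 → 20.
Total e_ss = 20.

20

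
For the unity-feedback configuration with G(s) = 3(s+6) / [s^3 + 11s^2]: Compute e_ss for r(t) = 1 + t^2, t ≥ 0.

Factoring s^2 from the denominator leaves a polynomial with constant term 11, so the system is type 2. Taking each input component in turn:
  • 1: tracked with zero error.
  • t^2: e_ss = 2/K_a with K_a=18/11 → 11/9.
Total e_ss = 11/9.

11/9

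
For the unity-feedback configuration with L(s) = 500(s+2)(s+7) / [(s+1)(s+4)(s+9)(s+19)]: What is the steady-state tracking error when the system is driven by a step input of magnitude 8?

1368/1921

L(s) has no factors of s in the denominator, so the system is type 0.
K_p = lim_{s→0} L(s) = 500·2·7 / (1·4·9·19) = 1750/171.
e_ss = 8/(1 + K_p) = 8/(1921/171) = 1368/1921.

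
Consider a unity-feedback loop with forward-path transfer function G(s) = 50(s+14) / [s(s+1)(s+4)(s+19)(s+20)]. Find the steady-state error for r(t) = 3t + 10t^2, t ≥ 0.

G(s) has one factor of s in the denominator, so the system is type 1. By superposition:
  • 3t: e_ss = 3/K_v with K_v=35/76 → 228/35.
  • 10t^2: a type-1 system cannot track it, e_ss → ∞.
The unbounded component dominates.

infinity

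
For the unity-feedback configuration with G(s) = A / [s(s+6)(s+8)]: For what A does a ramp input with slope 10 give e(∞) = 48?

10

One free integrator in G(s): this is a type 1 system.
K_v = lim_{s→0} s·G(s) = A / (6·8) = (1/48)·A.
e_ss = 10/K_v = 48 ⇒ K_v = 5/24 ⇒ A = (5/24)/(1/48) = 10.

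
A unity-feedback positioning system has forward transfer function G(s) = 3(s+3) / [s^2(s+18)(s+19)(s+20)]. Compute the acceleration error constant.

1/760

Two free integrators in G(s): this is a type 2 system.
K_a = lim_{s→0} s^2·G(s) = 3·3 / (18·19·20) = 1/760.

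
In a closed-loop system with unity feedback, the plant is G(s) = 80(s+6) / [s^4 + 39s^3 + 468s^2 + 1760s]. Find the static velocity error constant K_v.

3/11

Factoring s from the denominator leaves a polynomial with constant term 1760, so the system is type 1.
K_v = lim_{s→0} s·G(s) = 80·6 / 1760 = 3/11.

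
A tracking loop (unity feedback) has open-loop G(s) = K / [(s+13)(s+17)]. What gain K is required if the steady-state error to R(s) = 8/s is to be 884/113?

5

No free integrators in G(s): this is a type 0 system.
K_p = lim_{s→0} G(s) = K / (13·17) = (1/221)·K.
e_ss = 8/(1 + K_p) = 884/113 ⇒ 1 + (1/221)·K = 226/221 ⇒ K = 5.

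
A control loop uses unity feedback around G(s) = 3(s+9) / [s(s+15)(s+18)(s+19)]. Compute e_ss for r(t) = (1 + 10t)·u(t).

One free integrator in G(s): this is a type 1 system. Treating each term separately:
  • 1: tracked with zero error.
  • 10t: e_ss = 10/K_v with K_v=1/190 → 1900.
Total e_ss = 1900.

1900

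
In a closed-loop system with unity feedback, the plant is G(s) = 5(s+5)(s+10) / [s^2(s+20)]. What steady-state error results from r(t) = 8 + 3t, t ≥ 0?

0

G(s) has two factors of s in the denominator, so the system is type 2. Treating each term separately:
  • 8: tracked with zero error.
  • 3t: tracked with zero error.
Total e_ss = 0.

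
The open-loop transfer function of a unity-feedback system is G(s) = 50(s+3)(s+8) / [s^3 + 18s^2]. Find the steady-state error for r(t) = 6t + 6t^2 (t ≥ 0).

Factoring s^2 from the denominator leaves a polynomial with constant term 18, so the system is type 2. Treating each term separately:
  • 6t: tracked with zero error.
  • 6t^2: e_ss = 12/K_a with K_a=200/3 → 0.18.
Total e_ss = 0.18.

0.18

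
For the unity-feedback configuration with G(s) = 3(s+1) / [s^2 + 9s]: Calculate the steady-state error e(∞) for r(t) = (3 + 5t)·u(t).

15

The denominator has no term below 9s — 1 pole at s=0, type 1. By superposition:
  • 3: tracked with zero error.
  • 5t: e_ss = 5/K_v with K_v=1/3 → 15.
Total e_ss = 15.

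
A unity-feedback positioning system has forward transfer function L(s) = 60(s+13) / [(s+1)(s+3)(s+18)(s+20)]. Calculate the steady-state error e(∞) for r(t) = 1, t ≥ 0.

The open loop has no poles at the origin → type 0 system.
K_p = lim_{s→0} L(s) = 60·13 / (1·3·18·20) = 13/18.
e_ss = 1/(1 + K_p) = 1/(31/18) = 18/31.

18/31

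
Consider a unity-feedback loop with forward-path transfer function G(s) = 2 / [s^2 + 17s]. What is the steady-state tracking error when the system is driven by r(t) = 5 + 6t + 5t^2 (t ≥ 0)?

Factoring s from the denominator leaves a polynomial with constant term 17, so the system is type 1. Taking each input component in turn:
  • 5: tracked with zero error.
  • 6t: e_ss = 6/K_v with K_v=2/17 → 51.
  • 5t^2: a type-1 system cannot track it, e_ss → ∞.
The unbounded component dominates.

infinity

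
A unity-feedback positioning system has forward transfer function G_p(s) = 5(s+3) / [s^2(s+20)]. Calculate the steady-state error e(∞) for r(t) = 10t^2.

G_p(s) has two factors of s in the denominator, so the system is type 2.
K_a = lim_{s→0} s^2·G_p(s) = 5·3 / (20) = 0.75.
r(t) = 10t^2 gives R(s) = 20/s^3.
e_ss = 20/K_a = 20/0.75 = 80/3.

80/3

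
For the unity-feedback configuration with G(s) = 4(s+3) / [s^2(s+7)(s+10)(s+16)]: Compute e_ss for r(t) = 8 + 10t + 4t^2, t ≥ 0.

System type = 2 (two poles at s=0). Taking each input component in turn:
  • 8: tracked with zero error.
  • 10t: tracked with zero error.
  • 4t^2: e_ss = 8/K_a with K_a=3/280 → 2240/3.
Total e_ss = 2240/3.

2240/3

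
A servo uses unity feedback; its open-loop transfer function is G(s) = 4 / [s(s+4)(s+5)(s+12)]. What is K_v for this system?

One free integrator in G(s): this is a type 1 system.
K_v = lim_{s→0} s·G(s) = 4 / (4·5·12) = 1/60.

1/60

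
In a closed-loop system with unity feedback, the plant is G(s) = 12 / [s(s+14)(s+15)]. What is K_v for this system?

One free integrator in G(s): this is a type 1 system.
K_v = lim_{s→0} s·G(s) = 12 / (14·15) = 2/35.

2/35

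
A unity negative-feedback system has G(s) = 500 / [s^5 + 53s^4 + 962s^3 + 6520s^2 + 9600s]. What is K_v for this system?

5/96

Lowest-order denominator term is 9600s, so the open loop has 1 pole at the origin → type 1 system.
K_v = lim_{s→0} s·G(s) = 500 / 9600 = 5/96.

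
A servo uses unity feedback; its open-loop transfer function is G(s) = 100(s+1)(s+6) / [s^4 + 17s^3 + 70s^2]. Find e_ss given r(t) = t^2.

Factoring s^2 from the denominator leaves a polynomial with constant term 70, so the system is type 2.
K_a = lim_{s→0} s^2·G(s) = 100·1·6 / 70 = 60/7.
r(t) = t^2 gives R(s) = 2/s^3.
e_ss = 2/K_a = 2/(60/7) = 7/30.

7/30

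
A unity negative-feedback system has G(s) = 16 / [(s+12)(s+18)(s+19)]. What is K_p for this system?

2/513

System type = 0 (no poles at s=0).
K_p = lim_{s→0} G(s) = 16 / (12·18·19) = 2/513.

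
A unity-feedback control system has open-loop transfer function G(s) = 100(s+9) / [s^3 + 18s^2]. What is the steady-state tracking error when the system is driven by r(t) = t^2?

0.04

Lowest-order denominator term is 18s^2, so the open loop has 2 poles at the origin → type 2 system.
K_a = lim_{s→0} s^2·G(s) = 100·9 / 18 = 50.
r(t) = t^2 gives R(s) = 2/s^3.
e_ss = 2/K_a = 2/50 = 0.04.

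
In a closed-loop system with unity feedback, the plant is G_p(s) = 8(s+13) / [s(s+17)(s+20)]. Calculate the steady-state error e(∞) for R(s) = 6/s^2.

The open loop has one pole at the origin → type 1 system.
K_v = lim_{s→0} s·G_p(s) = 8·13 / (17·20) = 26/85.
e_ss = 6/K_v = 6/(26/85) = 255/13.

255/13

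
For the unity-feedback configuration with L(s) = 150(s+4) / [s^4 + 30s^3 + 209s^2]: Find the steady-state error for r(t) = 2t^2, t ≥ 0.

209/150

Lowest-order denominator term is 209s^2, so the open loop has 2 poles at the origin → type 2 system.
K_a = lim_{s→0} s^2·L(s) = 150·4 / 209 = 600/209.
r(t) = 2t^2 gives R(s) = 4/s^3.
e_ss = 4/K_a = 4/(600/209) = 209/150.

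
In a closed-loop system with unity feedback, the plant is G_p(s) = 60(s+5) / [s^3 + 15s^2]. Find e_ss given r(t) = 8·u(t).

The denominator has no term below 15s^2 — 2 poles at s=0, type 2.
K_p = ∞ for a type-2 system; e_ss to a step is zero.

0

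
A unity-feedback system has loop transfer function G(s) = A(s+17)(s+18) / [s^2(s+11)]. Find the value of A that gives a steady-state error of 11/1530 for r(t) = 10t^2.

100

Two free integrators in G(s): this is a type 2 system.
K_a = lim_{s→0} s^2·G(s) = A·17·18 / (11) = (306/11)·A.
e_ss = 20/K_a = 11/1530 ⇒ K_a = 30600/11 ⇒ A = (30600/11)/(306/11) = 100.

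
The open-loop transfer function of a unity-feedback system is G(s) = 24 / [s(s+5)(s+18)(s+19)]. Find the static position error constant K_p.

infinity

K_p = lim_{s→0} G(s); with 1 pole at the origin the limit diverges, so K_p = ∞.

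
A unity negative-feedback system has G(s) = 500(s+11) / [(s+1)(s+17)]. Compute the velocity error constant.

0

No free integrators in G(s): this is a type 0 system.
K_v = lim_{s→0} s·G(s) = 0 (the extra factor of s kills the finite limit).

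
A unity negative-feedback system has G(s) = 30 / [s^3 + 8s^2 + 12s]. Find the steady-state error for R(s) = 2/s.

0

Factoring s from the denominator leaves a polynomial with constant term 12, so the system is type 1.
A type-1 system has K_p = ∞, so it tracks a step input with zero steady-state error.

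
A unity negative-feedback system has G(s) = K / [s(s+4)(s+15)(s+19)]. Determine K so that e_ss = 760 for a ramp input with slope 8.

12

G(s) has one factor of s in the denominator, so the system is type 1.
K_v = lim_{s→0} s·G(s) = K / (4·15·19) = (1/1140)·K.
e_ss = 8/K_v = 760 ⇒ K_v = 1/95 ⇒ K = (1/95)/(1/1140) = 12.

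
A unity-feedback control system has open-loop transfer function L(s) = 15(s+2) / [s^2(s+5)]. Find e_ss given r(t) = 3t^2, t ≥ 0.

1

The open loop has two poles at the origin → type 2 system.
K_a = lim_{s→0} s^2·L(s) = 15·2 / (5) = 6.
r(t) = 3t^2 gives R(s) = 6/s^3.
e_ss = 6/K_a = 6/6 = 1.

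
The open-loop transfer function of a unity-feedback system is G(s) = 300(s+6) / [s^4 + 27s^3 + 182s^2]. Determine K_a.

900/91

Factoring s^2 from the denominator leaves a polynomial with constant term 182, so the system is type 2.
K_a = lim_{s→0} s^2·G(s) = 300·6 / 182 = 900/91.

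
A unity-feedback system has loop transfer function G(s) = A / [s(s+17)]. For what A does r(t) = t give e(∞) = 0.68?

G(s) has one factor of s in the denominator, so the system is type 1.
K_v = lim_{s→0} s·G(s) = A / (17) = (1/17)·A.
e_ss = 1/K_v = 0.68 ⇒ K_v = 25/17 ⇒ A = (25/17)/(1/17) = 25.

25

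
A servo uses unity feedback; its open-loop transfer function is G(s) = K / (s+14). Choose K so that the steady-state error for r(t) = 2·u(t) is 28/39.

System type = 0 (no poles at s=0).
K_p = lim_{s→0} G(s) = K / (14) = (1/14)·K.
e_ss = 2/(1 + K_p) = 28/39 ⇒ 1 + (1/14)·K = 39/14 ⇒ K = 25.

25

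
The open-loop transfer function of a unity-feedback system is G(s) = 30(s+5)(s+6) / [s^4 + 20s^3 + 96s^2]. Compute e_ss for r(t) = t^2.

16/75

Factoring s^2 from the denominator leaves a polynomial with constant term 96, so the system is type 2.
K_a = lim_{s→0} s^2·G(s) = 30·5·6 / 96 = 9.375.
r(t) = t^2 gives R(s) = 2/s^3.
e_ss = 2/K_a = 2/9.375 = 16/75.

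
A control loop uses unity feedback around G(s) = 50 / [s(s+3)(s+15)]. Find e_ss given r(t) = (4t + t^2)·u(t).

infinity

One free integrator in G(s): this is a type 1 system. Treating each term separately:
  • 4t: e_ss = 4/K_v with K_v=10/9 → 3.6.
  • t^2: a type-1 system cannot track it, e_ss → ∞.
The unbounded component dominates.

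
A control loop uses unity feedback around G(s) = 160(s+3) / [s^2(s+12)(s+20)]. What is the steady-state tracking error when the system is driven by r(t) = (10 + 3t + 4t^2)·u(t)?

The open loop has two poles at the origin → type 2 system. Taking each input component in turn:
  • 10: tracked with zero error.
  • 3t: tracked with zero error.
  • 4t^2: e_ss = 8/K_a with K_a=2 → 4.
Total e_ss = 4.

4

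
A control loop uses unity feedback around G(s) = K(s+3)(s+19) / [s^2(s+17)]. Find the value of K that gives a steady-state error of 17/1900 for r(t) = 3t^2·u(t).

The open loop has two poles at the origin → type 2 system.
K_a = lim_{s→0} s^2·G(s) = K·3·19 / (17) = (57/17)·K.
e_ss = 6/K_a = 17/1900 ⇒ K_a = 11400/17 ⇒ K = (11400/17)/(57/17) = 200.

200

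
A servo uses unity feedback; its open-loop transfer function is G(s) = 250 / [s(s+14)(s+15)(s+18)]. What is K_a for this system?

0

System type = 1 (one pole at s=0).
K_a = lim_{s→0} s^2·G(s) = 0 (the extra factor of s kills the finite limit).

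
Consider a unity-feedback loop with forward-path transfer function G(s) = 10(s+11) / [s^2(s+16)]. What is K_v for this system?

infinity

K_v = lim_{s→0} s·G(s); with 2 poles at the origin the limit diverges, so K_v = ∞.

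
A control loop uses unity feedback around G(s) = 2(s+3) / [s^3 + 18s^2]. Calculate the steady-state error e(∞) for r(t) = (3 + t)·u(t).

Factoring s^2 from the denominator leaves a polynomial with constant term 18, so the system is type 2. Taking each input component in turn:
  • 3: tracked with zero error.
  • t: tracked with zero error.
Total e_ss = 0.

0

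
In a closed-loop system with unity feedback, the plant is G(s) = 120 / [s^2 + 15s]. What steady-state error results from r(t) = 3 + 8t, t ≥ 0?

Lowest-order denominator term is 15s, so the open loop has 1 pole at the origin → type 1 system. Treating each term separately:
  • 3: tracked with zero error.
  • 8t: e_ss = 8/K_v with K_v=8 → 1.
Total e_ss = 1.

1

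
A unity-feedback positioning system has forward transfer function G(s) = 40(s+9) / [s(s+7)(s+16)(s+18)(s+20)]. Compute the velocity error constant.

1/112

System type = 1 (one pole at s=0).
K_v = lim_{s→0} s·G(s) = 40·9 / (7·16·18·20) = 1/112.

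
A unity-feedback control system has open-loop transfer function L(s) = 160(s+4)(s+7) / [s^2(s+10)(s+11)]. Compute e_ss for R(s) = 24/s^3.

33/56

L(s) has two factors of s in the denominator, so the system is type 2.
K_a = lim_{s→0} s^2·L(s) = 160·4·7 / (10·11) = 448/11.
r(t) = 12t^2 gives R(s) = 24/s^3.
e_ss = 24/K_a = 24/(448/11) = 33/56.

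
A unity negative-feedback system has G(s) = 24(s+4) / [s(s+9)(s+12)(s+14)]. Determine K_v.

4/63

The open loop has one pole at the origin → type 1 system.
K_v = lim_{s→0} s·G(s) = 24·4 / (9·12·14) = 4/63.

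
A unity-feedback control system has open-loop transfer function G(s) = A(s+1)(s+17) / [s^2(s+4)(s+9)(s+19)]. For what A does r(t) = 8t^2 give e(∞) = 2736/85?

20

Two free integrators in G(s): this is a type 2 system.
K_a = lim_{s→0} s^2·G(s) = A·1·17 / (4·9·19) = (17/684)·A.
e_ss = 16/K_a = 2736/85 ⇒ K_a = 85/171 ⇒ A = (85/171)/(17/684) = 20.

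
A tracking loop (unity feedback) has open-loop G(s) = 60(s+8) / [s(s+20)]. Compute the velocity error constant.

24

G(s) has one factor of s in the denominator, so the system is type 1.
K_v = lim_{s→0} s·G(s) = 60·8 / (20) = 24.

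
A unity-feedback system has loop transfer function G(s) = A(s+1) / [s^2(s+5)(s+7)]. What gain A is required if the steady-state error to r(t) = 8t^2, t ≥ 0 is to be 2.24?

The open loop has two poles at the origin → type 2 system.
K_a = lim_{s→0} s^2·G(s) = A·1 / (5·7) = (1/35)·A.
e_ss = 16/K_a = 2.24 ⇒ K_a = 50/7 ⇒ A = (50/7)/(1/35) = 250.

250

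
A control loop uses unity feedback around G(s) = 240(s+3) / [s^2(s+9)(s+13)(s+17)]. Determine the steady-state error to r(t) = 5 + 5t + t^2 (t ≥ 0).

5.525

System type = 2 (two poles at s=0). Taking each input component in turn:
  • 5: tracked with zero error.
  • 5t: tracked with zero error.
  • t^2: e_ss = 2/K_a with K_a=80/221 → 5.525.
Total e_ss = 5.525.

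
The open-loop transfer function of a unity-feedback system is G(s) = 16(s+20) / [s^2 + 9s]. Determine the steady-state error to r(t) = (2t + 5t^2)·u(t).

infinity

Lowest-order denominator term is 9s, so the open loop has 1 pole at the origin → type 1 system. By superposition:
  • 2t: e_ss = 2/K_v with K_v=320/9 → 9/160.
  • 5t^2: a type-1 system cannot track it, e_ss → ∞.
The unbounded component dominates.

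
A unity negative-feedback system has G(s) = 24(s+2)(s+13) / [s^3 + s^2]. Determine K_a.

Lowest-order denominator term is s^2, so the open loop has 2 poles at the origin → type 2 system.
K_a = lim_{s→0} s^2·G(s) = 24·2·13 / 1 = 624.

624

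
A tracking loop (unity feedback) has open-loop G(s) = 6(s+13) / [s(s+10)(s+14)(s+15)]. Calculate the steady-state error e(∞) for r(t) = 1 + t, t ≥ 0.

350/13

System type = 1 (one pole at s=0). Treating each term separately:
  • 1: tracked with zero error.
  • t: e_ss = 1/K_v with K_v=13/350 → 350/13.
Total e_ss = 350/13.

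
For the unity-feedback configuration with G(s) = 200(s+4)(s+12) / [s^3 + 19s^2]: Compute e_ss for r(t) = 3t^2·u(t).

19/1600

Factoring s^2 from the denominator leaves a polynomial with constant term 19, so the system is type 2.
K_a = lim_{s→0} s^2·G(s) = 200·4·12 / 19 = 9600/19.
r(t) = 3t^2 gives R(s) = 6/s^3.
e_ss = 6/K_a = 6/(9600/19) = 19/1600.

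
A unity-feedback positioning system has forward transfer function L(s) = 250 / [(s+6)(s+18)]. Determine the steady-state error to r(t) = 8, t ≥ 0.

The open loop has no poles at the origin → type 0 system.
K_p = lim_{s→0} L(s) = 250 / (6·18) = 125/54.
e_ss = 8/(1 + K_p) = 8/(179/54) = 432/179.

432/179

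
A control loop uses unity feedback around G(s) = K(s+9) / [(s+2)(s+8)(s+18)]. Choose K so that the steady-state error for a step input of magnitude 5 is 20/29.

200

The open loop has no poles at the origin → type 0 system.
K_p = lim_{s→0} G(s) = K·9 / (2·8·18) = (1/32)·K.
e_ss = 5/(1 + K_p) = 20/29 ⇒ 1 + (1/32)·K = 7.25 ⇒ K = 200.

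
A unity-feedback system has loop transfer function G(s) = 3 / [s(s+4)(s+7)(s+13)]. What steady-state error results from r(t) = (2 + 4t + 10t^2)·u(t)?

infinity

System type = 1 (one pole at s=0). By superposition:
  • 2: tracked with zero error.
  • 4t: e_ss = 4/K_v with K_v=3/364 → 1456/3.
  • 10t^2: a type-1 system cannot track it, e_ss → ∞.
The unbounded component dominates.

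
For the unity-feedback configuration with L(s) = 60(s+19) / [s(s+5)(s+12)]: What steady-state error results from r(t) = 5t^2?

L(s) has one factor of s in the denominator, so the system is type 1.
K_a = lim_{s→0} s^2·L(s) = 0; the steady-state error to this parabolic input grows without bound.

infinity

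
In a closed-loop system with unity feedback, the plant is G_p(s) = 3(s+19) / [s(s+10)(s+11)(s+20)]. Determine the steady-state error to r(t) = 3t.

The open loop has one pole at the origin → type 1 system.
K_v = lim_{s→0} s·G_p(s) = 3·19 / (10·11·20) = 57/2200.
e_ss = 3/K_v = 3/(57/2200) = 2200/19.

2200/19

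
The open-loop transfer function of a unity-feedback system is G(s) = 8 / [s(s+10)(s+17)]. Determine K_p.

K_p = lim_{s→0} G(s); with 1 pole at the origin the limit diverges, so K_p = ∞.

infinity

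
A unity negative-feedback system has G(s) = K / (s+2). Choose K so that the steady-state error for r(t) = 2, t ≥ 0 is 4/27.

25

System type = 0 (no poles at s=0).
K_p = lim_{s→0} G(s) = K / (2) = 0.5·K.
e_ss = 2/(1 + K_p) = 4/27 ⇒ 1 + 0.5·K = 13.5 ⇒ K = 25.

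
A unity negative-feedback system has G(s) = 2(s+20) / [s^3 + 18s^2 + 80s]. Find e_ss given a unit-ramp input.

Lowest-order denominator term is 80s, so the open loop has 1 pole at the origin → type 1 system.
K_v = lim_{s→0} s·G(s) = 2·20 / 80 = 0.5.
e_ss = 1/K_v = 1/0.5 = 2.

2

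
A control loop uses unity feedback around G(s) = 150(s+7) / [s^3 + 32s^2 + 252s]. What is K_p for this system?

K_p = lim_{s→0} G(s); with 1 pole at the origin the limit diverges, so K_p = ∞.

infinity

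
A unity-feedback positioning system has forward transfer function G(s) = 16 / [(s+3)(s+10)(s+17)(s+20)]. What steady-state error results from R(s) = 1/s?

1275/1277

No free integrators in G(s): this is a type 0 system.
K_p = lim_{s→0} G(s) = 16 / (3·10·17·20) = 2/1275.
e_ss = 1/(1 + K_p) = 1/(1277/1275) = 1275/1277.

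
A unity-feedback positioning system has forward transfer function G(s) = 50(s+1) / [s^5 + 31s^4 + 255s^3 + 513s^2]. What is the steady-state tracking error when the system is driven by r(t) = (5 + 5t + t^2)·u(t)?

Factoring s^2 from the denominator leaves a polynomial with constant term 513, so the system is type 2. By superposition:
  • 5: tracked with zero error.
  • 5t: tracked with zero error.
  • t^2: e_ss = 2/K_a with K_a=50/513 → 20.52.
Total e_ss = 20.52.

20.52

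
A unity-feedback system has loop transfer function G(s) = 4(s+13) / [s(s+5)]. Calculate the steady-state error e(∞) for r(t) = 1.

System type = 1 (one pole at s=0).
K_p = ∞ for a type-1 system; e_ss to a step is zero.

0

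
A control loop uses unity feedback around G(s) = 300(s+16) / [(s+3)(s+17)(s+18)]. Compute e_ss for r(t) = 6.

918/953

System type = 0 (no poles at s=0).
K_p = lim_{s→0} G(s) = 300·16 / (3·17·18) = 800/153.
e_ss = 6/(1 + K_p) = 6/(953/153) = 918/953.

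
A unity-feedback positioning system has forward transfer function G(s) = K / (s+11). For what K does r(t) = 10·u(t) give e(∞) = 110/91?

System type = 0 (no poles at s=0).
K_p = lim_{s→0} G(s) = K / (11) = (1/11)·K.
e_ss = 10/(1 + K_p) = 110/91 ⇒ 1 + (1/11)·K = 91/11 ⇒ K = 80.

80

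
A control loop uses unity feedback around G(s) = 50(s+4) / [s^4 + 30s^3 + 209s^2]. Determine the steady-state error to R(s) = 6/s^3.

6.27

Factoring s^2 from the denominator leaves a polynomial with constant term 209, so the system is type 2.
K_a = lim_{s→0} s^2·G(s) = 50·4 / 209 = 200/209.
r(t) = 3t^2 gives R(s) = 6/s^3.
e_ss = 6/K_a = 6/(200/209) = 6.27.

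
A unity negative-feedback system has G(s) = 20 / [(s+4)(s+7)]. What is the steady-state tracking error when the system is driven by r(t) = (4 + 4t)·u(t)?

infinity

No free integrators in G(s): this is a type 0 system. By superposition:
  • 4: e_ss = 4/(1+K_p) with K_p=5/7 → 7/3.
  • 4t: a type-0 system cannot track it, e_ss → ∞.
The unbounded component dominates.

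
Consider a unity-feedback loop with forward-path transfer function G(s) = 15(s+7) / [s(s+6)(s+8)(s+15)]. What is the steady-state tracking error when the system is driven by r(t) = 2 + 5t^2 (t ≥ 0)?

infinity

The open loop has one pole at the origin → type 1 system. By superposition:
  • 2: tracked with zero error.
  • 5t^2: a type-1 system cannot track it, e_ss → ∞.
The unbounded component dominates.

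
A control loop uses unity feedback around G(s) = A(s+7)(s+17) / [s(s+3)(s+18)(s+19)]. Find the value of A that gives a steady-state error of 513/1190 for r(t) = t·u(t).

20

One free integrator in G(s): this is a type 1 system.
K_v = lim_{s→0} s·G(s) = A·7·17 / (3·18·19) = (119/1026)·A.
e_ss = 1/K_v = 513/1190 ⇒ K_v = 1190/513 ⇒ A = (1190/513)/(119/1026) = 20.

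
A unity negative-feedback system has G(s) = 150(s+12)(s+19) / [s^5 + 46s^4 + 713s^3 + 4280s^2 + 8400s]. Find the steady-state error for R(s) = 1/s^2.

Lowest-order denominator term is 8400s, so the open loop has 1 pole at the origin → type 1 system.
K_v = lim_{s→0} s·G(s) = 150·12·19 / 8400 = 57/14.
e_ss = 1/K_v = 1/(57/14) = 14/57.

14/57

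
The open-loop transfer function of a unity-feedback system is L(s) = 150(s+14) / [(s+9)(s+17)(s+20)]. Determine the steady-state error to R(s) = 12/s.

No free integrators in L(s): this is a type 0 system.
K_p = lim_{s→0} L(s) = 150·14 / (9·17·20) = 35/51.
e_ss = 12/(1 + K_p) = 12/(86/51) = 306/43.

306/43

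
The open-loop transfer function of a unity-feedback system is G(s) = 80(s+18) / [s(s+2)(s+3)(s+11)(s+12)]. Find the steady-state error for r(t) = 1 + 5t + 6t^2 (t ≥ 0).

G(s) has one factor of s in the denominator, so the system is type 1. Taking each input component in turn:
  • 1: tracked with zero error.
  • 5t: e_ss = 5/K_v with K_v=20/11 → 2.75.
  • 6t^2: a type-1 system cannot track it, e_ss → ∞.
The unbounded component dominates.

infinity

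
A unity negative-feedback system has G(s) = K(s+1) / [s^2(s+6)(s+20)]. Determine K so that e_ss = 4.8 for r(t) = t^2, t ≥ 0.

The open loop has two poles at the origin → type 2 system.
K_a = lim_{s→0} s^2·G(s) = K·1 / (6·20) = (1/120)·K.
e_ss = 2/K_a = 4.8 ⇒ K_a = 5/12 ⇒ K = (5/12)/(1/120) = 50.

50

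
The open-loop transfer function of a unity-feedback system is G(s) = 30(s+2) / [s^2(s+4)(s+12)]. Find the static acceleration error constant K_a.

1.25

G(s) has two factors of s in the denominator, so the system is type 2.
K_a = lim_{s→0} s^2·G(s) = 30·2 / (4·12) = 1.25.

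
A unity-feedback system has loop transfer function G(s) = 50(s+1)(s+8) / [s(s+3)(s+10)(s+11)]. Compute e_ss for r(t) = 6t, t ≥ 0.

System type = 1 (one pole at s=0).
K_v = lim_{s→0} s·G(s) = 50·1·8 / (3·10·11) = 40/33.
e_ss = 6/K_v = 6/(40/33) = 4.95.

4.95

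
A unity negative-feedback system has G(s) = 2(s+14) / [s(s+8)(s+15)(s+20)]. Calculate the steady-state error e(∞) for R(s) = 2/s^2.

One free integrator in G(s): this is a type 1 system.
K_v = lim_{s→0} s·G(s) = 2·14 / (8·15·20) = 7/600.
e_ss = 2/K_v = 2/(7/600) = 1200/7.

1200/7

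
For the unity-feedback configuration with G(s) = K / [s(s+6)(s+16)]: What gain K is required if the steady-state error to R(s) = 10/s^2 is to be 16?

60

G(s) has one factor of s in the denominator, so the system is type 1.
K_v = lim_{s→0} s·G(s) = K / (6·16) = (1/96)·K.
e_ss = 10/K_v = 16 ⇒ K_v = 0.625 ⇒ K = 0.625/(1/96) = 60.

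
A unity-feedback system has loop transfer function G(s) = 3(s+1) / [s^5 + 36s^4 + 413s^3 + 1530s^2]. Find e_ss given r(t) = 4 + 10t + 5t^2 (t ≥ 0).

The denominator has no term below 1530s^2 — 2 poles at s=0, type 2. Treating each term separately:
  • 4: tracked with zero error.
  • 10t: tracked with zero error.
  • 5t^2: e_ss = 10/K_a with K_a=1/510 → 5100.
Total e_ss = 5100.

5100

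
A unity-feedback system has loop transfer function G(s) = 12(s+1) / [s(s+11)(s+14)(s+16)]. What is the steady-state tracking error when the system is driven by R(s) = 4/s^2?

2464/3

One free integrator in G(s): this is a type 1 system.
K_v = lim_{s→0} s·G(s) = 12·1 / (11·14·16) = 3/616.
e_ss = 4/K_v = 4/(3/616) = 2464/3.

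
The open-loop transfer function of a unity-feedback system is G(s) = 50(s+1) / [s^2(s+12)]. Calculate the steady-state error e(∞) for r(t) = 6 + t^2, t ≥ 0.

G(s) has two factors of s in the denominator, so the system is type 2. Treating each term separately:
  • 6: tracked with zero error.
  • t^2: e_ss = 2/K_a with K_a=25/6 → 0.48.
Total e_ss = 0.48.

0.48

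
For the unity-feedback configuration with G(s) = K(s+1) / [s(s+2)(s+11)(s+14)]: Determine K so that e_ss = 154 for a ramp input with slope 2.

One free integrator in G(s): this is a type 1 system.
K_v = lim_{s→0} s·G(s) = K·1 / (2·11·14) = (1/308)·K.
e_ss = 2/K_v = 154 ⇒ K_v = 1/77 ⇒ K = (1/77)/(1/308) = 4.

4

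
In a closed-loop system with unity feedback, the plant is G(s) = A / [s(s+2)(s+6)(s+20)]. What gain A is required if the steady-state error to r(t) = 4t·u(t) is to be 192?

One free integrator in G(s): this is a type 1 system.
K_v = lim_{s→0} s·G(s) = A / (2·6·20) = (1/240)·A.
e_ss = 4/K_v = 192 ⇒ K_v = 1/48 ⇒ A = (1/48)/(1/240) = 5.

5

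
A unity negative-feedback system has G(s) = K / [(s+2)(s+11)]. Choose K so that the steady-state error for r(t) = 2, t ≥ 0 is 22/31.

40

No free integrators in G(s): this is a type 0 system.
K_p = lim_{s→0} G(s) = K / (2·11) = (1/22)·K.
e_ss = 2/(1 + K_p) = 22/31 ⇒ 1 + (1/22)·K = 31/11 ⇒ K = 40.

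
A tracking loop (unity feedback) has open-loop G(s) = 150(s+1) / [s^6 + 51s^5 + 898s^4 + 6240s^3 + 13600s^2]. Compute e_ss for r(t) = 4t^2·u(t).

Factoring s^2 from the denominator leaves a polynomial with constant term 13600, so the system is type 2.
K_a = lim_{s→0} s^2·G(s) = 150·1 / 13600 = 3/272.
r(t) = 4t^2 gives R(s) = 8/s^3.
e_ss = 8/K_a = 8/(3/272) = 2176/3.

2176/3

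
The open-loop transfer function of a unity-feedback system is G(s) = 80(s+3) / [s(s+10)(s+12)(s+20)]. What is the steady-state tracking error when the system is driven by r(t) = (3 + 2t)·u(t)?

20

System type = 1 (one pole at s=0). Treating each term separately:
  • 3: tracked with zero error.
  • 2t: e_ss = 2/K_v with K_v=0.1 → 20.
Total e_ss = 20.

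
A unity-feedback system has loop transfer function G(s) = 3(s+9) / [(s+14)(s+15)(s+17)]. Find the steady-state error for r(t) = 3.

3570/1199

The open loop has no poles at the origin → type 0 system.
K_p = lim_{s→0} G(s) = 3·9 / (14·15·17) = 9/1190.
e_ss = 3/(1 + K_p) = 3/(1199/1190) = 3570/1199.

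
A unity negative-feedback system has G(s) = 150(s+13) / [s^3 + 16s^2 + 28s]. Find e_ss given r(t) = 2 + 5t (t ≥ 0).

14/195

Factoring s from the denominator leaves a polynomial with constant term 28, so the system is type 1. By superposition:
  • 2: tracked with zero error.
  • 5t: e_ss = 5/K_v with K_v=975/14 → 14/195.
Total e_ss = 14/195.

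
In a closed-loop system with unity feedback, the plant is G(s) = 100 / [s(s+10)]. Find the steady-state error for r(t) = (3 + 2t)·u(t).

G(s) has one factor of s in the denominator, so the system is type 1. By superposition:
  • 3: tracked with zero error.
  • 2t: e_ss = 2/K_v with K_v=10 → 0.2.
Total e_ss = 0.2.

0.2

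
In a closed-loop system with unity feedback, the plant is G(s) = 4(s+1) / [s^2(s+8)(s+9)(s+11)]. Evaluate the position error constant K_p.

K_p = lim_{s→0} G(s); with 2 poles at the origin the limit diverges, so K_p = ∞.

infinity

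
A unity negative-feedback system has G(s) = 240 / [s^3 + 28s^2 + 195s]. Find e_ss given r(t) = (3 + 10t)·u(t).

8.125

Lowest-order denominator term is 195s, so the open loop has 1 pole at the origin → type 1 system. By superposition:
  • 3: tracked with zero error.
  • 10t: e_ss = 10/K_v with K_v=16/13 → 8.125.
Total e_ss = 8.125.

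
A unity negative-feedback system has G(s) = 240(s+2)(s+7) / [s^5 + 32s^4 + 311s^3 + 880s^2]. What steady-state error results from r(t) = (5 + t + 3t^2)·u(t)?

11/7

The denominator has no term below 880s^2 — 2 poles at s=0, type 2. Treating each term separately:
  • 5: tracked with zero error.
  • t: tracked with zero error.
  • 3t^2: e_ss = 6/K_a with K_a=42/11 → 11/7.
Total e_ss = 11/7.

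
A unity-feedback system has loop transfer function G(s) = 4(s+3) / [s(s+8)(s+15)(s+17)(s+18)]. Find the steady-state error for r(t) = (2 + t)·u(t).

G(s) has one factor of s in the denominator, so the system is type 1. By superposition:
  • 2: tracked with zero error.
  • t: e_ss = 1/K_v with K_v=1/3060 → 3060.
Total e_ss = 3060.

3060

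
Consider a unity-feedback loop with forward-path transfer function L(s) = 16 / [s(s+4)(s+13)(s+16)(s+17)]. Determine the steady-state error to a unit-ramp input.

System type = 1 (one pole at s=0).
K_v = lim_{s→0} s·L(s) = 16 / (4·13·16·17) = 1/884.
e_ss = 1/K_v = 1/(1/884) = 884.

884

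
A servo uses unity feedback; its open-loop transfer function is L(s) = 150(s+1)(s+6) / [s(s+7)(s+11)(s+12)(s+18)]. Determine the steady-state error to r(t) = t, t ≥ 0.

18.48

L(s) has one factor of s in the denominator, so the system is type 1.
K_v = lim_{s→0} s·L(s) = 150·1·6 / (7·11·12·18) = 25/462.
e_ss = 1/K_v = 1/(25/462) = 18.48.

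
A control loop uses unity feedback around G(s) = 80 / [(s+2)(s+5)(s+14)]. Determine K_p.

No free integrators in G(s): this is a type 0 system.
K_p = lim_{s→0} G(s) = 80 / (2·5·14) = 4/7.

4/7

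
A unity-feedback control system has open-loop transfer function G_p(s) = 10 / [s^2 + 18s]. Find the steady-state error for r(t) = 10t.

18

The denominator has no term below 18s — 1 pole at s=0, type 1.
K_v = lim_{s→0} s·G_p(s) = 10 / 18 = 5/9.
e_ss = 10/K_v = 10/(5/9) = 18.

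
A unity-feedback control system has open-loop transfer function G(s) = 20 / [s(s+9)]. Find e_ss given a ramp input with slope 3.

One free integrator in G(s): this is a type 1 system.
K_v = lim_{s→0} s·G(s) = 20 / (9) = 20/9.
e_ss = 3/K_v = 3/(20/9) = 1.35.

1.35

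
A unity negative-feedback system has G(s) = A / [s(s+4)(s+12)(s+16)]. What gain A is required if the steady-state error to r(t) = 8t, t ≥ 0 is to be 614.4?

10

System type = 1 (one pole at s=0).
K_v = lim_{s→0} s·G(s) = A / (4·12·16) = (1/768)·A.
e_ss = 8/K_v = 614.4 ⇒ K_v = 5/384 ⇒ A = (5/384)/(1/768) = 10.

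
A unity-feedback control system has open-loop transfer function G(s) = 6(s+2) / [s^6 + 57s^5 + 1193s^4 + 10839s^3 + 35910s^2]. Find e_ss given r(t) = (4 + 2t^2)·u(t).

The denominator has no term below 35910s^2 — 2 poles at s=0, type 2. By superposition:
  • 4: tracked with zero error.
  • 2t^2: e_ss = 4/K_a with K_a=2/5985 → 11970.
Total e_ss = 11970.

11970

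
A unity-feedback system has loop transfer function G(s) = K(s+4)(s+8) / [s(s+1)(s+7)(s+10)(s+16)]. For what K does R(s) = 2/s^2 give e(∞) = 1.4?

50

G(s) has one factor of s in the denominator, so the system is type 1.
K_v = lim_{s→0} s·G(s) = K·4·8 / (1·7·10·16) = (1/35)·K.
e_ss = 2/K_v = 1.4 ⇒ K_v = 10/7 ⇒ K = (10/7)/(1/35) = 50.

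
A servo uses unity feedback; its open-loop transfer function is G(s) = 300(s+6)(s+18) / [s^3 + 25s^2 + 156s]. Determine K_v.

Lowest-order denominator term is 156s, so the open loop has 1 pole at the origin → type 1 system.
K_v = lim_{s→0} s·G(s) = 300·6·18 / 156 = 2700/13.

2700/13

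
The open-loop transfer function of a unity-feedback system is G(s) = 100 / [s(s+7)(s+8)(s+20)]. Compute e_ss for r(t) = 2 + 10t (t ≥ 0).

System type = 1 (one pole at s=0). Treating each term separately:
  • 2: tracked with zero error.
  • 10t: e_ss = 10/K_v with K_v=5/56 → 112.
Total e_ss = 112.

112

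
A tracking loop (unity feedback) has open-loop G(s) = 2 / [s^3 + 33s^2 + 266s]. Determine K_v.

Lowest-order denominator term is 266s, so the open loop has 1 pole at the origin → type 1 system.
K_v = lim_{s→0} s·G(s) = 2 / 266 = 1/133.

1/133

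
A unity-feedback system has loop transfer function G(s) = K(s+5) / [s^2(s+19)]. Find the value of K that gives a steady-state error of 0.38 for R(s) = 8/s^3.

The open loop has two poles at the origin → type 2 system.
K_a = lim_{s→0} s^2·G(s) = K·5 / (19) = (5/19)·K.
e_ss = 8/K_a = 0.38 ⇒ K_a = 400/19 ⇒ K = (400/19)/(5/19) = 80.

80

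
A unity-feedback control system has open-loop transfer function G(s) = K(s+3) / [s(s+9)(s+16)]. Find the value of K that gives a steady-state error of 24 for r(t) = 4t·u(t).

8

One free integrator in G(s): this is a type 1 system.
K_v = lim_{s→0} s·G(s) = K·3 / (9·16) = (1/48)·K.
e_ss = 4/K_v = 24 ⇒ K_v = 1/6 ⇒ K = (1/6)/(1/48) = 8.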